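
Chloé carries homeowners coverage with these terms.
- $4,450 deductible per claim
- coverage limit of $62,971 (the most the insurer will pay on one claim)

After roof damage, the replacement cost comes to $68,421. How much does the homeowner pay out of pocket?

Subtract the deductible: $68,421 − $4,450 = $63,971.
Since $63,971 > $62,971, the payout is capped at $62,971.
Homeowner's share is the uncovered remainder: $68,421 − $62,971 = $5,450.

$5,450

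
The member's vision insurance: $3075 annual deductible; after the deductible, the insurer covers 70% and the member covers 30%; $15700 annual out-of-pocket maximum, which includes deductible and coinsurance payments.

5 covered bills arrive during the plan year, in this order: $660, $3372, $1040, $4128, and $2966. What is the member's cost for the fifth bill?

#1 ($660): entire amount goes to the deductible. Member owes $660 (running OOP $660).
#2 ($3372): $2415 finishes the deductible; $957 goes to coinsurance; coinsurance $957 × 30% = $287.10. Cost to member: $2702.10. OOP to date $3362.10.
#3 ($1040): 30% coinsurance on $1040 = $312. Cost to member: $312. OOP to date $3674.10.
#4 ($4128): 30% coinsurance on $4128 = $1238.40. Member pays $1238.40; OOP now $4912.50.
#5 ($2966): deductible met; 30% of $2966 = $889.80. Member pays $889.80; OOP now $5802.30.

$889.80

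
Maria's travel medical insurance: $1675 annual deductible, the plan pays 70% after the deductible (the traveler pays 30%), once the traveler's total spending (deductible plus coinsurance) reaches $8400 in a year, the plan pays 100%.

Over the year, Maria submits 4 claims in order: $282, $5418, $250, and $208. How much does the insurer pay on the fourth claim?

$145.60

#1 ($282): all of it applies to the deductible. Traveler owes $282 (running OOP $282). Insurer: $282 − $282 = $0.
#2 ($5418): deductible takes $1393, $4025 remains; 30% of $4025 = $1207.50. Traveler pays $2600.50; OOP now $2882.50. Plan pays $5418 − $2600.50 = $2817.50.
#3 ($250): 30% coinsurance on $250 = $75. Traveler pays $75; OOP now $2957.50. Insurer: $250 − $75 = $175.
#4 ($208): deductible already satisfied, so traveler's share is 30% × $208 = $62.40. Traveler owes $62.40 (running OOP $3019.90). Insurer: $208 − $62.40 = $145.60.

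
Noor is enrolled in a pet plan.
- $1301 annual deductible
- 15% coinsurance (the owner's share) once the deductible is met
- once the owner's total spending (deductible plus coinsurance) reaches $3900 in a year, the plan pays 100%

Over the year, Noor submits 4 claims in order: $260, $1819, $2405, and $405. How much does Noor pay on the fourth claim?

$60.75

#1 ($260): all of it applies to the deductible. Owner pays $260; OOP now $260.
#2 ($1819): $1041 finishes the deductible; $778 goes to coinsurance; 15% of $778 = $116.70. Cost to owner: $1157.70. OOP to date $1417.70.
#3 ($2405): 15% coinsurance on $2405 = $360.75. Cost to owner: $360.75. OOP to date $1778.45.
#4 ($405): deductible already satisfied, so owner's share is 15% × $405 = $60.75. Cost to owner: $60.75. OOP to date $1839.20.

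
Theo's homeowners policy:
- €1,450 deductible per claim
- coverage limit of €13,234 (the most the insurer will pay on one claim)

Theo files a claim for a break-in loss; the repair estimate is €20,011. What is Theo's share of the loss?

€6,777

After the deductible, €20,011 − €1,450 = €18,561 remains.
Since €18,561 > €13,234, the payout is capped at €13,234.
Homeowner's share is the uncovered remainder: €20,011 − €13,234 = €6,777.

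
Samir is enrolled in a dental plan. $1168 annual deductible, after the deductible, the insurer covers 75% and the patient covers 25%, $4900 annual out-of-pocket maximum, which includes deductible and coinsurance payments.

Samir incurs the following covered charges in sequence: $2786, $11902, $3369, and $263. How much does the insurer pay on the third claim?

#1 ($2786): $1168 finishes the deductible; $1618 goes to coinsurance; coinsurance $1618 × 25% = $404.50. Cost to patient: $1572.50. OOP to date $1572.50. Plan pays $2786 − $1572.50 = $1213.50.
#2 ($11902): deductible met; 25% of $11902 = $2975.50. Patient pays $2975.50; OOP now $4548. Insurer: $11902 − $2975.50 = $8926.50.
#3 ($3369): deductible already satisfied, so patient's share is 25% × $3369 = $842.25. That would push OOP to $5390.25, over the $4900 cap, so patient pays $4900 − $4548 = $352. Plan pays $3369 − $352 = $3017.

$3017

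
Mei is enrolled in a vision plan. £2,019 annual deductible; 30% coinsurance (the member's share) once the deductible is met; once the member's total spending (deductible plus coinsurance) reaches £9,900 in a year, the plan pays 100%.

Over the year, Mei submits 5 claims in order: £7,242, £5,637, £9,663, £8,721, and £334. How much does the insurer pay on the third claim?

£6,764.10

#1 (£7,242): deductible takes £2,019, £5,223 remains; member's 30% is £1,566.90. Member pays £3,585.90; OOP now £3,585.90. Plan pays £7,242 − £3,585.90 = £3,656.10.
#2 (£5,637): deductible already satisfied, so member's share is 30% × £5,637 = £1,691.10. Cost to member: £1,691.10. OOP to date £5,277. Insurer: £5,637 − £1,691.10 = £3,945.90.
#3 (£9,663): deductible already satisfied, so member's share is 30% × £9,663 = £2,898.90. Member pays £2,898.90; OOP now £8,175.90. Plan pays £9,663 − £2,898.90 = £6,764.10.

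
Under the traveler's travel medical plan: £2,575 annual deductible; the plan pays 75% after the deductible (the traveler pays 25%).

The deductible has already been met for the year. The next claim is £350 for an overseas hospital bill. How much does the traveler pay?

With the deductible met, the entire £350 is subject to coinsurance.
Coinsurance: £350 × 25% = £87.50.

£87.50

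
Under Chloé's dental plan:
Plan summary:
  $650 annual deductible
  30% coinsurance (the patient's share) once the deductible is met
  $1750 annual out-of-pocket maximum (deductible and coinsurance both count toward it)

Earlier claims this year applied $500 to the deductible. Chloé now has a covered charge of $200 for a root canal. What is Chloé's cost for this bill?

$500 of the $650 deductible is already met, leaving $150.
After the $150 deductible portion, $200 − $150 = $50 is subject to coinsurance.
30% of $50 = $15 falls to the patient.
So the patient owes $150 + $15 = $165 before any cap.
Total out-of-pocket so far would be $500 + $165 = $665, below the $1750 cap — no reduction.

$165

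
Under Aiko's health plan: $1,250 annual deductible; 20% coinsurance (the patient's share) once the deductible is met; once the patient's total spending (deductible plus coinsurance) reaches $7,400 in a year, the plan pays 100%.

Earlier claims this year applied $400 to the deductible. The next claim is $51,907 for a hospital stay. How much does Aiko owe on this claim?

$7,000

$400 of the $1,250 deductible is already met, leaving $850.
The remaining $51,057 (= $51,907 − $850) moves to coinsurance.
Coinsurance: $51,057 × 20% = $10,211.40.
Patient responsibility before any cap: $850 + $10,211.40 = $11,061.40.
Adding $11,061.40 to the $400 already spent would give $11,461.40, which exceeds the $7,400 cap; the patient pays just $7,400 − $400 = $7,000.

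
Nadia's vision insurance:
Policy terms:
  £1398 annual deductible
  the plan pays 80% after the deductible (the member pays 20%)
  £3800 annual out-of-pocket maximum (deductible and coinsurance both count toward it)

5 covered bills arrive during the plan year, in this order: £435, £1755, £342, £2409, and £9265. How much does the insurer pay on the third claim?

Claim 1 — £435: all of it applies to the deductible. Member pays £435; OOP now £435. Insurer: £435 − £435 = £0.
Claim 2 — £1755: deductible takes £963, £792 remains; member's 20% is £158.40. Member owes £1121.40 (running OOP £1556.40). Insurer: £1755 − £1121.40 = £633.60.
Claim 3 — £342: deductible met; 20% of £342 = £68.40. Cost to member: £68.40. OOP to date £1624.80. Plan pays £342 − £68.40 = £273.60.

£273.60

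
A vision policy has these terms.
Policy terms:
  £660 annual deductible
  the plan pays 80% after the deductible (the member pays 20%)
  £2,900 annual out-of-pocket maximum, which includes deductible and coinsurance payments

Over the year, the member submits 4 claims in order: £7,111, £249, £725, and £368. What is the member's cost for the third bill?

#1 (£7,111): £660 to deductible, leaving £6,451; member's 20% is £1,290.20. Member owes £1,950.20 (running OOP £1,950.20).
#2 (£249): 20% coinsurance on £249 = £49.80. Member pays £49.80; OOP now £2,000.
#3 (£725): deductible met; 20% of £725 = £145. Cost to member: £145. OOP to date £2,145.

£145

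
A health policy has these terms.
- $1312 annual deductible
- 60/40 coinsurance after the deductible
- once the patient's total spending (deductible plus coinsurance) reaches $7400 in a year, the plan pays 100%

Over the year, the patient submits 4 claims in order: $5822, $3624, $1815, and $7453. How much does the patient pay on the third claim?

$726

#1 ($5822): $1312 finishes the deductible; $4510 goes to coinsurance; coinsurance $4510 × 40% = $1804. Cost to patient: $3116. OOP to date $3116.
#2 ($3624): 40% coinsurance on $3624 = $1449.60. Cost to patient: $1449.60. OOP to date $4565.60.
#3 ($1815): 40% coinsurance on $1815 = $726. Patient pays $726; OOP now $5291.60.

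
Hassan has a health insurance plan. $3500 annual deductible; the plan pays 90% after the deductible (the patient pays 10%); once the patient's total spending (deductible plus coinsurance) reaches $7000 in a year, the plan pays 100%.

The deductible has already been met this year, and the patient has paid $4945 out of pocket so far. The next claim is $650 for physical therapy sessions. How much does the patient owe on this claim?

$65

The deductible is already satisfied, so the full bill goes to coinsurance.
10% of $650 = $65 falls to the patient.
Total out-of-pocket so far would be $4945 + $65 = $5010, below the $7000 cap — no reduction.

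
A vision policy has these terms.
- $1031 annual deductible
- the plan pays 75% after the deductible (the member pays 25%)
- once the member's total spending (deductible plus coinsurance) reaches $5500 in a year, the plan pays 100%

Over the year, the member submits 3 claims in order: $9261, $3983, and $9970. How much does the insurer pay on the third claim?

$8554.25

Bill 1, $9261: $1031 finishes the deductible; $8230 goes to coinsurance; 25% of $8230 = $2057.50. Member owes $3088.50 (running OOP $3088.50). Insurer: $9261 − $3088.50 = $6172.50.
Bill 2, $3983: 25% coinsurance on $3983 = $995.75. Member pays $995.75; OOP now $4084.25. Insurer: $3983 − $995.75 = $2987.25.
Bill 3, $9970: deductible met; 25% of $9970 = $2492.50. Adding that to $4084.25 gives $6576.75, past the $5500 cap; member pays only $5500 − $4084.25 = $1415.75. Plan pays $9970 − $1415.75 = $8554.25.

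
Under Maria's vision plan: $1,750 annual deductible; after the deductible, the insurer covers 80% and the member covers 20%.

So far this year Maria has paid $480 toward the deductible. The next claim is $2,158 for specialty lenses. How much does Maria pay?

$480 of the $1,750 deductible is already met, leaving $1,270.
That leaves $2,158 − $1,270 = $888 for coinsurance.
Coinsurance: $888 × 20% = $177.60.
That puts the member's cost at $1,270 + $177.60 = $1,447.60.

$1,447.60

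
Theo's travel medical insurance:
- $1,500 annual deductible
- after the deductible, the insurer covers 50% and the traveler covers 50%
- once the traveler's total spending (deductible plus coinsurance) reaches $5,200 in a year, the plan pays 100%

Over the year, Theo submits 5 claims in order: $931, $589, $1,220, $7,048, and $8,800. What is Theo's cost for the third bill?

$610

Claim 1 — $931: all of it applies to the deductible. Cost to traveler: $931. OOP to date $931.
Claim 2 — $589: deductible takes $569, $20 remains; traveler's 50% is $10. Traveler pays $579; OOP now $1,510.
Claim 3 — $1,220: deductible met; 50% of $1,220 = $610. Traveler pays $610; OOP now $2,120.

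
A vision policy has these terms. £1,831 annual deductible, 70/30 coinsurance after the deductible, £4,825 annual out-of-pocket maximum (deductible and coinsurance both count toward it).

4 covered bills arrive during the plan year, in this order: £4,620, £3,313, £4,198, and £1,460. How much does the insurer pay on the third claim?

£3,034.60

Bill 1, £4,620: £1,831 finishes the deductible; £2,789 goes to coinsurance; coinsurance £2,789 × 30% = £836.70. Cost to member: £2,667.70. OOP to date £2,667.70. Plan pays £4,620 − £2,667.70 = £1,952.30.
Bill 2, £3,313: deductible already satisfied, so member's share is 30% × £3,313 = £993.90. Member pays £993.90; OOP now £3,661.60. Insurer: £3,313 − £993.90 = £2,319.10.
Bill 3, £4,198: 30% coinsurance on £4,198 = £1,259.40. That would push OOP to £4,921, over the £4,825 cap, so member pays £4,825 − £3,661.60 = £1,163.40. Plan pays £4,198 − £1,163.40 = £3,034.60.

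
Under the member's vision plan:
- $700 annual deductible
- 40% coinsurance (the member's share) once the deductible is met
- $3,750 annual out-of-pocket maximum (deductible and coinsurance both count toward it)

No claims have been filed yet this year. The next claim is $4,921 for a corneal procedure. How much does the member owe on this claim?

$2,388.40

Deductible not yet touched, so the first $700 of the bill goes to the deductible.
After the $700 deductible portion, $4,921 − $700 = $4,221 is subject to coinsurance.
Coinsurance: $4,221 × 40% = $1,688.40.
So the member owes $700 + $1,688.40 = $2,388.40 before any cap.
Total out-of-pocket so far would be $0 + $2,388.40 = $2,388.40, below the $3,750 cap — no reduction.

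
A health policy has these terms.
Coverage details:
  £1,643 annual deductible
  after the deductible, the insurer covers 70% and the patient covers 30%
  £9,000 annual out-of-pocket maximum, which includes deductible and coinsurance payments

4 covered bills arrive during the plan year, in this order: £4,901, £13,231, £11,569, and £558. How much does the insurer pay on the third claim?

£9,158.70

Bill 1, £4,901: £1,643 to deductible, leaving £3,258; coinsurance £3,258 × 30% = £977.40. Cost to patient: £2,620.40. OOP to date £2,620.40. Insurer: £4,901 − £2,620.40 = £2,280.60.
Bill 2, £13,231: deductible already satisfied, so patient's share is 30% × £13,231 = £3,969.30. Patient pays £3,969.30; OOP now £6,589.70. Insurer: £13,231 − £3,969.30 = £9,261.70.
Bill 3, £11,569: deductible met; 30% of £11,569 = £3,470.70. OOP would hit £10,060.40 > £9,000, so the cap limits the patient to £9,000 − £6,589.70 = £2,410.30. Plan pays £11,569 − £2,410.30 = £9,158.70.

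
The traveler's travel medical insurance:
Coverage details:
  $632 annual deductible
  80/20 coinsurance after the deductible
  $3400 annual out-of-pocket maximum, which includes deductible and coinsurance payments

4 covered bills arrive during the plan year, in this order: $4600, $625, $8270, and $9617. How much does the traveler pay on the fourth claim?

$195.40

Bill 1, $4600: $632 finishes the deductible; $3968 goes to coinsurance; 20% of $3968 = $793.60. Traveler pays $1425.60; OOP now $1425.60.
Bill 2, $625: deductible already satisfied, so traveler's share is 20% × $625 = $125. Traveler pays $125; OOP now $1550.60.
Bill 3, $8270: deductible already satisfied, so traveler's share is 20% × $8270 = $1654. Traveler owes $1654 (running OOP $3204.60).
Bill 4, $9617: 20% coinsurance on $9617 = $1923.40. Adding that to $3204.60 gives $5128, past the $3400 cap; traveler pays only $3400 − $3204.60 = $195.40.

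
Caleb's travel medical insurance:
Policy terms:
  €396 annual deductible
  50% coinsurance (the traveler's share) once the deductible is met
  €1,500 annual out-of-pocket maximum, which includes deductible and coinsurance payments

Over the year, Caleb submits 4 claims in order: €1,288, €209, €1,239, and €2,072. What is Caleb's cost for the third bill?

#1 (€1,288): €396 finishes the deductible; €892 goes to coinsurance; coinsurance €892 × 50% = €446. Traveler pays €842; OOP now €842.
#2 (€209): deductible already satisfied, so traveler's share is 50% × €209 = €104.50. Traveler owes €104.50 (running OOP €946.50).
#3 (€1,239): 50% coinsurance on €1,239 = €619.50. OOP would hit €1,566 > €1,500, so the cap limits the traveler to €1,500 − €946.50 = €553.50.

€553.50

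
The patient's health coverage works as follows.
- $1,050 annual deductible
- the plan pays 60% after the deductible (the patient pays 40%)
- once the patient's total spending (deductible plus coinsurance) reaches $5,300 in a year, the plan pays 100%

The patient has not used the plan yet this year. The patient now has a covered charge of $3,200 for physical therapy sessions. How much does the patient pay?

Nothing has been paid toward the $1,050 deductible, so the first $1,050 of this charge is applied there.
That leaves $3,200 − $1,050 = $2,150 for coinsurance.
Patient's 40% share of $2,150 is $860.
That puts the patient's cost at $1,050 + $860 = $1,910 before any cap.
Total out-of-pocket so far would be $0 + $1,910 = $1,910, below the $5,300 cap — no reduction.

$1,910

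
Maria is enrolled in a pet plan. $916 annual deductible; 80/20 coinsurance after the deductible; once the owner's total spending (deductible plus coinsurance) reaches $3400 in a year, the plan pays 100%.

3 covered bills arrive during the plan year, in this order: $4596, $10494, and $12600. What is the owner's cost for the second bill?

$1748

#1 ($4596): deductible takes $916, $3680 remains; coinsurance $3680 × 20% = $736. Owner pays $1652; OOP now $1652.
#2 ($10494): deductible met; 20% of $10494 = $2098.80. OOP would hit $3750.80 > $3400, so the cap limits the owner to $3400 − $1652 = $1748.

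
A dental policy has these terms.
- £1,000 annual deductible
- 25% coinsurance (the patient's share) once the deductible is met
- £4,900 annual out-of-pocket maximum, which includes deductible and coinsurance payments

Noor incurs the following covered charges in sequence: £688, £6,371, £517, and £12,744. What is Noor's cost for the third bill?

£129.25

Claim 1 (£688): all of it applies to the deductible. Cost to patient: £688. OOP to date £688.
Claim 2 (£6,371): £312 finishes the deductible; £6,059 goes to coinsurance; patient's 25% is £1,514.75. Patient pays £1,826.75; OOP now £2,514.75.
Claim 3 (£517): 25% coinsurance on £517 = £129.25. Patient owes £129.25 (running OOP £2,644).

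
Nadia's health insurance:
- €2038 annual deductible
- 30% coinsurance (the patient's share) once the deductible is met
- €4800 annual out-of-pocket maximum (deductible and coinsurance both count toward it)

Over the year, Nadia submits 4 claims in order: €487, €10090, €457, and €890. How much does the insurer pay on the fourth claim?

Bill 1, €487: all of it applies to the deductible. Patient owes €487 (running OOP €487). Insurer: €487 − €487 = €0.
Bill 2, €10090: €1551 to deductible, leaving €8539; coinsurance €8539 × 30% = €2561.70. Cost to patient: €4112.70. OOP to date €4599.70. Insurer: €10090 − €4112.70 = €5977.30.
Bill 3, €457: 30% coinsurance on €457 = €137.10. Patient owes €137.10 (running OOP €4736.80). Plan pays €457 − €137.10 = €319.90.
Bill 4, €890: deductible met; 30% of €890 = €267. That would push OOP to €5003.80, over the €4800 cap, so patient pays €4800 − €4736.80 = €63.20. Insurer: €890 − €63.20 = €826.80.

€826.80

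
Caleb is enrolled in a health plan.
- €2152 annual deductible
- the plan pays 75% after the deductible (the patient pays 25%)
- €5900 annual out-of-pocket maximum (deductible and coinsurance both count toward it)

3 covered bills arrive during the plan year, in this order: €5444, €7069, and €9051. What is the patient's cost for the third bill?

Claim 1 — €5444: €2152 finishes the deductible; €3292 goes to coinsurance; coinsurance €3292 × 25% = €823. Patient owes €2975 (running OOP €2975).
Claim 2 — €7069: 25% coinsurance on €7069 = €1767.25. Patient pays €1767.25; OOP now €4742.25.
Claim 3 — €9051: 25% coinsurance on €9051 = €2262.75. Adding that to €4742.25 gives €7005, past the €5900 cap; patient pays only €5900 − €4742.25 = €1157.75.

€1157.75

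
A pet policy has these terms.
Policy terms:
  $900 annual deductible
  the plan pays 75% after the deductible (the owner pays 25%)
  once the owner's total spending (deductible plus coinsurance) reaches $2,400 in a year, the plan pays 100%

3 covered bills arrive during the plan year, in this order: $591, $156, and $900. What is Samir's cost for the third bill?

#1 ($591): fully absorbed by the deductible. Owner pays $591; OOP now $591.
#2 ($156): all of it applies to the deductible. Owner pays $156; OOP now $747.
#3 ($900): $153 to deductible, leaving $747; owner's 25% is $186.75. Owner pays $339.75; OOP now $1,086.75.

$339.75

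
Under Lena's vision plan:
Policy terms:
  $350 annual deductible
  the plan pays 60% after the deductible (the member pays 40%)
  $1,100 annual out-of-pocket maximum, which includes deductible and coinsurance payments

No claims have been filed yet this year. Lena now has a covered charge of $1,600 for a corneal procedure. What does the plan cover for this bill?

The full $350 deductible is still open; $350 of this bill applies to it.
That leaves $1,600 − $350 = $1,250 for coinsurance.
40% of $1,250 = $500 falls to the member.
So the member owes $350 + $500 = $850 before any cap.
Cumulative spending $0 + $850 = $850 stays under the $1,100 maximum.
Insurer pays the balance: $1,600 − $850 = $750.

$750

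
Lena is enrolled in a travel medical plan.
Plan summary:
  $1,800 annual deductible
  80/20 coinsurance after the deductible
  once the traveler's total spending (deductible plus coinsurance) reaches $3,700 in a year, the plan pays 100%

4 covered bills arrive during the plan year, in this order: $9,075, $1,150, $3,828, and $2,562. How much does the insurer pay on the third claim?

$3,613

Claim 1 — $9,075: deductible takes $1,800, $7,275 remains; 20% of $7,275 = $1,455. Cost to traveler: $3,255. OOP to date $3,255. Plan pays $9,075 − $3,255 = $5,820.
Claim 2 — $1,150: 20% coinsurance on $1,150 = $230. Cost to traveler: $230. OOP to date $3,485. Plan pays $1,150 − $230 = $920.
Claim 3 — $3,828: 20% coinsurance on $3,828 = $765.60. That would push OOP to $4,250.60, over the $3,700 cap, so traveler pays $3,700 − $3,485 = $215. Insurer: $3,828 − $215 = $3,613.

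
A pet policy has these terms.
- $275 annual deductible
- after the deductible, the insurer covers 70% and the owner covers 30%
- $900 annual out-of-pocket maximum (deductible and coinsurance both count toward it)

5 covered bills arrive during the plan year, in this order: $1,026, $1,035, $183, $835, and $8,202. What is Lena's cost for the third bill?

Bill 1, $1,026: $275 to deductible, leaving $751; owner's 30% is $225.30. Owner owes $500.30 (running OOP $500.30).
Bill 2, $1,035: deductible already satisfied, so owner's share is 30% × $1,035 = $310.50. Cost to owner: $310.50. OOP to date $810.80.
Bill 3, $183: 30% coinsurance on $183 = $54.90. Owner owes $54.90 (running OOP $865.70).

$54.90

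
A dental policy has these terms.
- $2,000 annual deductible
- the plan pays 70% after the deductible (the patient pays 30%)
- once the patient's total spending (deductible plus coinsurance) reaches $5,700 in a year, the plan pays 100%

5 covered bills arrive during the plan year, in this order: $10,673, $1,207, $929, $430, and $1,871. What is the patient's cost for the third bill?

$278.70

Bill 1, $10,673: deductible takes $2,000, $8,673 remains; coinsurance $8,673 × 30% = $2,601.90. Patient pays $4,601.90; OOP now $4,601.90.
Bill 2, $1,207: deductible already satisfied, so patient's share is 30% × $1,207 = $362.10. Cost to patient: $362.10. OOP to date $4,964.
Bill 3, $929: deductible already satisfied, so patient's share is 30% × $929 = $278.70. Cost to patient: $278.70. OOP to date $5,242.70.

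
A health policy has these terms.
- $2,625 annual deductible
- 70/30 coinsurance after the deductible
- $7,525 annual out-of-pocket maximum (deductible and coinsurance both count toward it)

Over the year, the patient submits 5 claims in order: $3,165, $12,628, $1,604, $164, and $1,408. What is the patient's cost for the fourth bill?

$49.20

Bill 1, $3,165: deductible takes $2,625, $540 remains; 30% of $540 = $162. Patient owes $2,787 (running OOP $2,787).
Bill 2, $12,628: deductible met; 30% of $12,628 = $3,788.40. Cost to patient: $3,788.40. OOP to date $6,575.40.
Bill 3, $1,604: deductible met; 30% of $1,604 = $481.20. Patient pays $481.20; OOP now $7,056.60.
Bill 4, $164: 30% coinsurance on $164 = $49.20. Patient pays $49.20; OOP now $7,105.80.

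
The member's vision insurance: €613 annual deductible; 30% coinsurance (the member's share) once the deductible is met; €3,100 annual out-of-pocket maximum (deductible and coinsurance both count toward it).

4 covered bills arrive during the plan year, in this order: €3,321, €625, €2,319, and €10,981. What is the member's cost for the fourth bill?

€791.40

Claim 1 (€3,321): €613 to deductible, leaving €2,708; 30% of €2,708 = €812.40. Member owes €1,425.40 (running OOP €1,425.40).
Claim 2 (€625): deductible met; 30% of €625 = €187.50. Cost to member: €187.50. OOP to date €1,612.90.
Claim 3 (€2,319): deductible already satisfied, so member's share is 30% × €2,319 = €695.70. Member pays €695.70; OOP now €2,308.60.
Claim 4 (€10,981): deductible met; 30% of €10,981 = €3,294.30. Adding that to €2,308.60 gives €5,602.90, past the €3,100 cap; member pays only €3,100 − €2,308.60 = €791.40.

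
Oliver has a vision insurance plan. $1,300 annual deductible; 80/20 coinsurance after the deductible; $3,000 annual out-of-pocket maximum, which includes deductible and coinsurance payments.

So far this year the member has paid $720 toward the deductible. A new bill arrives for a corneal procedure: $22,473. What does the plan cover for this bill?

$20,193

Remaining deductible: $1,300 − $720 = $580.
That leaves $22,473 − $580 = $21,893 for coinsurance.
Member's 20% share of $21,893 is $4,378.60.
Member responsibility before any cap: $580 + $4,378.60 = $4,958.60.
Adding $4,958.60 to the $720 already spent would give $5,678.60, which exceeds the $3,000 cap; the member pays just $3,000 − $720 = $2,280.
The plan picks up $22,473 − $2,280 = $20,193.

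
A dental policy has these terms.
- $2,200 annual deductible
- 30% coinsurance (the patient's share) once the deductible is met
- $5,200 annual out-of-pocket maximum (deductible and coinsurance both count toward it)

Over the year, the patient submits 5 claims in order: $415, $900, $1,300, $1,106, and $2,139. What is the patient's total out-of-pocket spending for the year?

Bill 1, $415: entire amount goes to the deductible. Patient owes $415 (running OOP $415).
Bill 2, $900: all of it applies to the deductible. Cost to patient: $900. OOP to date $1,315.
Bill 3, $1,300: $885 to deductible, leaving $415; patient's 30% is $124.50. Cost to patient: $1,009.50. OOP to date $2,324.50.
Bill 4, $1,106: 30% coinsurance on $1,106 = $331.80. Patient owes $331.80 (running OOP $2,656.30).
Bill 5, $2,139: deductible met; 30% of $2,139 = $641.70. Cost to patient: $641.70. OOP to date $3,298.
Total paid by the patient: $415 + $900 + $1,009.50 + $331.80 + $641.70 = $3,298.

$3,298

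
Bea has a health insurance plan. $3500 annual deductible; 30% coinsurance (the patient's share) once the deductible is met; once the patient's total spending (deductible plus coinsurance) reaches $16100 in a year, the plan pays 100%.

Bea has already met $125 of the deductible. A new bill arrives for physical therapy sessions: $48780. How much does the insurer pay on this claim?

$32805

$125 of the $3500 deductible is already met, leaving $3375.
The remaining $45405 (= $48780 − $3375) moves to coinsurance.
30% of $45405 = $13621.50 falls to the patient.
That puts the patient's cost at $3375 + $13621.50 = $16996.50 before any cap.
Year-to-date out-of-pocket would reach $125 + $16996.50 = $17121.50, above the $16100 maximum, so the patient pays only $16100 − $125 = $15975.
Insurer pays the balance: $48780 − $15975 = $32805.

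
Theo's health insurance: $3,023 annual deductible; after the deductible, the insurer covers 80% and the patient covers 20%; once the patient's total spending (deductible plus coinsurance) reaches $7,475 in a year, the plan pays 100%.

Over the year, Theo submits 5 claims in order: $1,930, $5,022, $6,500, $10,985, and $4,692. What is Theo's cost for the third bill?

Claim 1 — $1,930: entire amount goes to the deductible. Patient owes $1,930 (running OOP $1,930).
Claim 2 — $5,022: deductible takes $1,093, $3,929 remains; 20% of $3,929 = $785.80. Patient pays $1,878.80; OOP now $3,808.80.
Claim 3 — $6,500: deductible already satisfied, so patient's share is 20% × $6,500 = $1,300. Cost to patient: $1,300. OOP to date $5,108.80.

$1,300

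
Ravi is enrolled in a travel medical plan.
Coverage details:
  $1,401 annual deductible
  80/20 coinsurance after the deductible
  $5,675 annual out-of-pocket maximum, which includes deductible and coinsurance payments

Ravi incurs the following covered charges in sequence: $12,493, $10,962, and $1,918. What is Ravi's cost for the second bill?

$2,055.60

Claim 1 — $12,493: $1,401 to deductible, leaving $11,092; coinsurance $11,092 × 20% = $2,218.40. Traveler owes $3,619.40 (running OOP $3,619.40).
Claim 2 — $10,962: deductible met; 20% of $10,962 = $2,192.40. Adding that to $3,619.40 gives $5,811.80, past the $5,675 cap; traveler pays only $5,675 − $3,619.40 = $2,055.60.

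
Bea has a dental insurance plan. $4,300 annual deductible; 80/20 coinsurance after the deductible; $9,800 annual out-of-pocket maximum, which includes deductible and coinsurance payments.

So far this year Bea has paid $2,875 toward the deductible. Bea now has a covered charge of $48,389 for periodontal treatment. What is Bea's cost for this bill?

Remaining deductible: $4,300 − $2,875 = $1,425.
After the $1,425 deductible portion, $48,389 − $1,425 = $46,964 is subject to coinsurance.
Coinsurance: $46,964 × 20% = $9,392.80.
That puts the patient's cost at $1,425 + $9,392.80 = $10,817.80 before any cap.
Adding $10,817.80 to the $2,875 already spent would give $13,692.80, which exceeds the $9,800 cap; the patient pays just $9,800 − $2,875 = $6,925.

$6,925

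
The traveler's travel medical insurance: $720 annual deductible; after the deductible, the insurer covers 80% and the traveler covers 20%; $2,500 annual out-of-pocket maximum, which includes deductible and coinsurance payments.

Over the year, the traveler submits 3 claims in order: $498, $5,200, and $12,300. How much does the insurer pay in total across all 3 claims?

#1 ($498): fully absorbed by the deductible. Traveler owes $498 (running OOP $498). Insurer: $498 − $498 = $0.
#2 ($5,200): deductible takes $222, $4,978 remains; coinsurance $4,978 × 20% = $995.60. Traveler pays $1,217.60; OOP now $1,715.60. Insurer: $5,200 − $1,217.60 = $3,982.40.
#3 ($12,300): deductible met; 20% of $12,300 = $2,460. Adding that to $1,715.60 gives $4,175.60, past the $2,500 cap; traveler pays only $2,500 − $1,715.60 = $784.40. Insurer: $12,300 − $784.40 = $11,515.60.
Insurer total: $0 + $3,982.40 + $11,515.60 = $15,498.

$15,498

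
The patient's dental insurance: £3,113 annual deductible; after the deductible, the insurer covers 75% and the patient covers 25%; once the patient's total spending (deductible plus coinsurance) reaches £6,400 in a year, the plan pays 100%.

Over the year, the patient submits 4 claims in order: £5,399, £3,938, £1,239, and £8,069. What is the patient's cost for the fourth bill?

£1,421.25

Bill 1, £5,399: £3,113 finishes the deductible; £2,286 goes to coinsurance; 25% of £2,286 = £571.50. Cost to patient: £3,684.50. OOP to date £3,684.50.
Bill 2, £3,938: deductible already satisfied, so patient's share is 25% × £3,938 = £984.50. Cost to patient: £984.50. OOP to date £4,669.
Bill 3, £1,239: deductible met; 25% of £1,239 = £309.75. Patient pays £309.75; OOP now £4,978.75.
Bill 4, £8,069: deductible already satisfied, so patient's share is 25% × £8,069 = £2,017.25. OOP would hit £6,996 > £6,400, so the cap limits the patient to £6,400 − £4,978.75 = £1,421.25.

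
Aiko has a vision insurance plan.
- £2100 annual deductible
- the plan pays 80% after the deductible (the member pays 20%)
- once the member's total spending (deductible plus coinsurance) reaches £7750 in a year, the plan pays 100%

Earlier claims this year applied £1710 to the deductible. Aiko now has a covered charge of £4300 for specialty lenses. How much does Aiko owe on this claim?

£1172

£1710 of the £2100 deductible is already met, leaving £390.
After the £390 deductible portion, £4300 − £390 = £3910 is subject to coinsurance.
Member's 20% share of £3910 is £782.
That puts the member's cost at £390 + £782 = £1172 before any cap.
Cumulative spending £1710 + £1172 = £2882 stays under the £7750 maximum.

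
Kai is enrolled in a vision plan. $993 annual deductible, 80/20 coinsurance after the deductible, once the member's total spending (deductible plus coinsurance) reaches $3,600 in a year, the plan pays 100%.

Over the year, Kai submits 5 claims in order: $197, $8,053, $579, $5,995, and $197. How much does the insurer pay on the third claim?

$463.20

#1 ($197): entire amount goes to the deductible. Member owes $197 (running OOP $197). Plan pays $197 − $197 = $0.
#2 ($8,053): $796 finishes the deductible; $7,257 goes to coinsurance; 20% of $7,257 = $1,451.40. Member owes $2,247.40 (running OOP $2,444.40). Insurer: $8,053 − $2,247.40 = $5,805.60.
#3 ($579): deductible met; 20% of $579 = $115.80. Cost to member: $115.80. OOP to date $2,560.20. Plan pays $579 − $115.80 = $463.20.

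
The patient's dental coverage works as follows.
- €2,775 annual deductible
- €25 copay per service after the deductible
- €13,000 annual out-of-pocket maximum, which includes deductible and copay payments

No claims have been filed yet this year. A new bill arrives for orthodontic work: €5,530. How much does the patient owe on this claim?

Nothing has been paid toward the €2,775 deductible, so the first €2,775 of this charge is applied there.
That leaves €5,530 − €2,775 = €2,755 for the copay.
Copay on this service: €25.
That puts the patient's cost at €2,775 + €25 = €2,800 before any cap.
Cumulative spending €0 + €2,800 = €2,800 stays under the €13,000 maximum.

€2,800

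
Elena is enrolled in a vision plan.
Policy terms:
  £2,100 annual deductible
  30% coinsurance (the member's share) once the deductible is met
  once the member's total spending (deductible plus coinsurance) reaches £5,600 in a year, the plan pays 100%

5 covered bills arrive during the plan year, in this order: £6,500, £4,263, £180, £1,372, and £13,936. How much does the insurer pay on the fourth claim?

£960.40

Claim 1 — £6,500: £2,100 to deductible, leaving £4,400; 30% of £4,400 = £1,320. Member owes £3,420 (running OOP £3,420). Insurer: £6,500 − £3,420 = £3,080.
Claim 2 — £4,263: deductible met; 30% of £4,263 = £1,278.90. Member owes £1,278.90 (running OOP £4,698.90). Plan pays £4,263 − £1,278.90 = £2,984.10.
Claim 3 — £180: deductible already satisfied, so member's share is 30% × £180 = £54. Member owes £54 (running OOP £4,752.90). Insurer: £180 − £54 = £126.
Claim 4 — £1,372: deductible already satisfied, so member's share is 30% × £1,372 = £411.60. Member pays £411.60; OOP now £5,164.50. Insurer: £1,372 − £411.60 = £960.40.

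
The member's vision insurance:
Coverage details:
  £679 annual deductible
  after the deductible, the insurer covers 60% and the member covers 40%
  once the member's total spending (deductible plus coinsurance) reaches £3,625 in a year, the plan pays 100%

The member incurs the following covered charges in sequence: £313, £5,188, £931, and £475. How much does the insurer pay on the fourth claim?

#1 (£313): all of it applies to the deductible. Member owes £313 (running OOP £313). Insurer: £313 − £313 = £0.
#2 (£5,188): deductible takes £366, £4,822 remains; 40% of £4,822 = £1,928.80. Cost to member: £2,294.80. OOP to date £2,607.80. Plan pays £5,188 − £2,294.80 = £2,893.20.
#3 (£931): 40% coinsurance on £931 = £372.40. Member owes £372.40 (running OOP £2,980.20). Plan pays £931 − £372.40 = £558.60.
#4 (£475): deductible met; 40% of £475 = £190. Cost to member: £190. OOP to date £3,170.20. Insurer: £475 − £190 = £285.

£285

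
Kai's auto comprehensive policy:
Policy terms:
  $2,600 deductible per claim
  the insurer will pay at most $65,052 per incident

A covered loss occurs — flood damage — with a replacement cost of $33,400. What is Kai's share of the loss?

$2,600

After the deductible, $33,400 − $2,600 = $30,800 remains.
$30,800 ≤ $65,052, so the limit doesn't bind; insurer pays $30,800.
Out of pocket: $33,400 − $30,800 = $2,600.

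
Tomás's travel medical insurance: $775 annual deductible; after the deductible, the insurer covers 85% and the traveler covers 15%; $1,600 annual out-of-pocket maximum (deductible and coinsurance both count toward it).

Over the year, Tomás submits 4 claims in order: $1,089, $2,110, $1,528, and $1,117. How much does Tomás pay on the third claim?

$229.20

Claim 1 ($1,089): $775 to deductible, leaving $314; 15% of $314 = $47.10. Cost to traveler: $822.10. OOP to date $822.10.
Claim 2 ($2,110): 15% coinsurance on $2,110 = $316.50. Traveler pays $316.50; OOP now $1,138.60.
Claim 3 ($1,528): 15% coinsurance on $1,528 = $229.20. Cost to traveler: $229.20. OOP to date $1,367.80.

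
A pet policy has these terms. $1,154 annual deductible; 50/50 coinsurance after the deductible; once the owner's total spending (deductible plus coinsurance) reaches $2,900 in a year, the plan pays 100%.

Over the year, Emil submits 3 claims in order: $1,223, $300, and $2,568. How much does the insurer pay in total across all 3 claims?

$1,468.50

Claim 1 ($1,223): $1,154 finishes the deductible; $69 goes to coinsurance; coinsurance $69 × 50% = $34.50. Owner owes $1,188.50 (running OOP $1,188.50). Insurer: $1,223 − $1,188.50 = $34.50.
Claim 2 ($300): deductible already satisfied, so owner's share is 50% × $300 = $150. Owner owes $150 (running OOP $1,338.50). Insurer: $300 − $150 = $150.
Claim 3 ($2,568): deductible already satisfied, so owner's share is 50% × $2,568 = $1,284. Cost to owner: $1,284. OOP to date $2,622.50. Insurer: $2,568 − $1,284 = $1,284.
Insurer total: $34.50 + $150 + $1,284 = $1,468.50.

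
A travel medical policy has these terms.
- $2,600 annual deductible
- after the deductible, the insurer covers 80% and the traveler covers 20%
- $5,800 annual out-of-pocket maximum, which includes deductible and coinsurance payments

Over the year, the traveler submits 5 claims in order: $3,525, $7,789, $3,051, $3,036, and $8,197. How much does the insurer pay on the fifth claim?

$7,957.20

#1 ($3,525): $2,600 to deductible, leaving $925; traveler's 20% is $185. Traveler owes $2,785 (running OOP $2,785). Plan pays $3,525 − $2,785 = $740.
#2 ($7,789): deductible met; 20% of $7,789 = $1,557.80. Traveler owes $1,557.80 (running OOP $4,342.80). Insurer: $7,789 − $1,557.80 = $6,231.20.
#3 ($3,051): deductible already satisfied, so traveler's share is 20% × $3,051 = $610.20. Traveler owes $610.20 (running OOP $4,953). Insurer: $3,051 − $610.20 = $2,440.80.
#4 ($3,036): deductible met; 20% of $3,036 = $607.20. Traveler pays $607.20; OOP now $5,560.20. Insurer: $3,036 − $607.20 = $2,428.80.
#5 ($8,197): 20% coinsurance on $8,197 = $1,639.40. That would push OOP to $7,199.60, over the $5,800 cap, so traveler pays $5,800 − $5,560.20 = $239.80. Insurer: $8,197 − $239.80 = $7,957.20.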